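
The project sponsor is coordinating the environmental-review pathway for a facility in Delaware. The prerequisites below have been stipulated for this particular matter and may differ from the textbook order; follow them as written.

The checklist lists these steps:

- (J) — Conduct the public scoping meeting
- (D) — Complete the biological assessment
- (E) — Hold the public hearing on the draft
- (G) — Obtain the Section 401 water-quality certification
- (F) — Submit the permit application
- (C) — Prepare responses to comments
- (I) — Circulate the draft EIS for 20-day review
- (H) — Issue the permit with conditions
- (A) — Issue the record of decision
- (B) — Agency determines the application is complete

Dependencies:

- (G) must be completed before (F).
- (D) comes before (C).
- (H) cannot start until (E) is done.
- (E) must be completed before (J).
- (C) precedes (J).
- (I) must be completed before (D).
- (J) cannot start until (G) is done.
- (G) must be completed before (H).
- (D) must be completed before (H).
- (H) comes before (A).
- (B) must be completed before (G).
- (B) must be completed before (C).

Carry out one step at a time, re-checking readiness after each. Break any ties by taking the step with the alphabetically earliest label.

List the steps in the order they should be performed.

Nothing is required for (B), (E) and (I). (B) has the earlier label → (B) first.
(G) now also ready, so the ready set is {(E), (G), (I)}; (E) has the earlier label → (E).
Now (G) and (I) have their prerequisites met. (G) has the earlier label, so (G) next.
Ready: (F) and (I). (F) has the earlier label → (F).
Next only (I) has its prerequisites met → (I).
(D) needed (I), now all done → (D).
Now (C) and (H) have their prerequisites met. (C) has the earlier label, so (C) next.
(J) now also ready, so the ready set is {(H), (J)}; (H) has the earlier label → (H).
(A) now also ready, so the ready set is {(A), (J)}; (A) has the earlier label → (A).
Next only (J) has its prerequisites met → (J).

(B), (E), (G), (F), (I), (D), (C), (H), (A), (J)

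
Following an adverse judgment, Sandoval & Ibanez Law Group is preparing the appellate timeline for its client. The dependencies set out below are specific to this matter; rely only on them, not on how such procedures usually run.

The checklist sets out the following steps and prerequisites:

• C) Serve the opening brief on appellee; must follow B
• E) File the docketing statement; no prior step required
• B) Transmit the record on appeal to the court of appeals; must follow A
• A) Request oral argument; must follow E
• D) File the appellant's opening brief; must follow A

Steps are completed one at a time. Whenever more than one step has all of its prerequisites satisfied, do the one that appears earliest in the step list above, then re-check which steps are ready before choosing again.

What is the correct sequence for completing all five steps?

E is the only step with nothing outstanding, so it goes first.
A needed E, now all done → A.
Ready: B and D. B is listed earlier → B.
C and D are both available; C is listed earlier → C.
D needed A, now all done → D.

E A B C D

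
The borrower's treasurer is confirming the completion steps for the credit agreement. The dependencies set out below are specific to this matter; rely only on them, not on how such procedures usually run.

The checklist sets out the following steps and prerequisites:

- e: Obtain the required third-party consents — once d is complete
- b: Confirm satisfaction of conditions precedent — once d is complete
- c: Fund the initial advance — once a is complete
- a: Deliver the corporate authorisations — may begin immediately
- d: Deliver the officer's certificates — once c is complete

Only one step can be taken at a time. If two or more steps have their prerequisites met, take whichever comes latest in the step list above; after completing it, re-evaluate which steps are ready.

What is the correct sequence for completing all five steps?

a c d b e

Only a has no prerequisites, so it is first.
Next only c has its prerequisites met → c.
That leaves d as the only ready step → d.
Now b and e have their prerequisites met. b is listed later, so b next.
e needed d, now all done → e.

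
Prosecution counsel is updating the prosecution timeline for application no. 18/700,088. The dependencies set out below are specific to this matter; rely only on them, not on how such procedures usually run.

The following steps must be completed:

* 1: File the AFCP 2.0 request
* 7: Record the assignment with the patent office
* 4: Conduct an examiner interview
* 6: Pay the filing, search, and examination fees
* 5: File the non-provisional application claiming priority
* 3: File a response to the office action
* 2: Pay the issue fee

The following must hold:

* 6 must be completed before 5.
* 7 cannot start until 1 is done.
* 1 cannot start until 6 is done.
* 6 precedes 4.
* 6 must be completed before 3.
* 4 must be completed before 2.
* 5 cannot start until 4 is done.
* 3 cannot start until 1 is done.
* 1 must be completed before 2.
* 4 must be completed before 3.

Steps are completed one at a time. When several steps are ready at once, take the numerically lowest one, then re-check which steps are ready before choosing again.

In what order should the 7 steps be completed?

Only 6 has no prerequisites, so it is first.
Ready: 1 and 4. 1 has the earlier label → 1.
Now 4 and 7 have their prerequisites met. 4 has the earlier label, so 4 next.
2, 3 and 5 now also ready, so the ready set is {2, 3, 5, 7}; 2 has the earlier label → 2.
Now 3, 5 and 7 have their prerequisites met. 3 has the earlier label, so 3 next.
Ready: 5 and 7. 5 has the earlier label → 5.
7 is the only step now ready → 7.

6 → 1 → 4 → 2 → 3 → 5 → 7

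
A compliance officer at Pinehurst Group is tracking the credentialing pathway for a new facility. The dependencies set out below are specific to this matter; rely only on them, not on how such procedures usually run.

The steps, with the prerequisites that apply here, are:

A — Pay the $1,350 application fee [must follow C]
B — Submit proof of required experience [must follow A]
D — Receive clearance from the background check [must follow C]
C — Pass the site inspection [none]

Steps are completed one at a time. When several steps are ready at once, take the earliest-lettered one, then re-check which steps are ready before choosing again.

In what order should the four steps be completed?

C, A, B, D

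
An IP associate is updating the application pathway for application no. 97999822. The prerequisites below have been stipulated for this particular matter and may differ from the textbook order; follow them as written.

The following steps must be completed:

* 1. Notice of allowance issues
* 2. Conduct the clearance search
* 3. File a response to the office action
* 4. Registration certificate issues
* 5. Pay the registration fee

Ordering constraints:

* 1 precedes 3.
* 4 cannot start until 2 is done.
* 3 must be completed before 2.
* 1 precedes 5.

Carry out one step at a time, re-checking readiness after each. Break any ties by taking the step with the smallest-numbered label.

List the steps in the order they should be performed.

1, 3, 2, 4, 5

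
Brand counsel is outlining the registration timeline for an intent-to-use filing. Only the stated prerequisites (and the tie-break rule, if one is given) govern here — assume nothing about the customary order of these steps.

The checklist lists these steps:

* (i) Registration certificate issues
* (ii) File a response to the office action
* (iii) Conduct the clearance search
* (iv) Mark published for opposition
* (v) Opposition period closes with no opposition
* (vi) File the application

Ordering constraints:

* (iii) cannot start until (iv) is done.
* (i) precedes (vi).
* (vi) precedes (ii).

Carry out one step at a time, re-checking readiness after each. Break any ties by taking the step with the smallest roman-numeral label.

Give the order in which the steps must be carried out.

(i) (iv) (iii) (v) (vi) (ii)

Nothing is required for (i), (iv) and (v). (i) has the earlier label → (i) first.
(vi) now also ready, so the ready set is {(iv), (v), (vi)}; (iv) has the earlier label → (iv).
(iii) now also ready, so the ready set is {(iii), (v), (vi)}; (iii) has the earlier label → (iii).
(v) and (vi) are both available; (v) has the earlier label → (v).
(vi) needed (i), now all done → (vi).
That leaves (ii) as the only ready step → (ii).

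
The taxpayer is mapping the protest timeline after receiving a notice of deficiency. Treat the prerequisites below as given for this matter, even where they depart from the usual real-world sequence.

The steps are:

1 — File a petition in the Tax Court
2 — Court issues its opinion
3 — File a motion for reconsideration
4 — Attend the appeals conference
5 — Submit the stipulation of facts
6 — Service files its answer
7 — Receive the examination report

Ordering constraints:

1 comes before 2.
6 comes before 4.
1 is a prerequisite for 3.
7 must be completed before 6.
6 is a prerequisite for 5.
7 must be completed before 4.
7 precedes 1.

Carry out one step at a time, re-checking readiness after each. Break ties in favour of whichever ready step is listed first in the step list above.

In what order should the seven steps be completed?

7, 1, 2, 3, 6, 4, 5

7 has no prerequisites → 7 first.
1 and 6 are both available; 1 is listed earlier → 1.
2 and 3 now also ready, so the ready set is {2, 3, 6}; 2 is listed earlier → 2.
3 and 6 are both available; 3 is listed earlier → 3.
6 needed 7, now all done → 6.
Now 4 and 5 have their prerequisites met. 4 is listed earlier, so 4 next.
Next only 5 has its prerequisites met → 5.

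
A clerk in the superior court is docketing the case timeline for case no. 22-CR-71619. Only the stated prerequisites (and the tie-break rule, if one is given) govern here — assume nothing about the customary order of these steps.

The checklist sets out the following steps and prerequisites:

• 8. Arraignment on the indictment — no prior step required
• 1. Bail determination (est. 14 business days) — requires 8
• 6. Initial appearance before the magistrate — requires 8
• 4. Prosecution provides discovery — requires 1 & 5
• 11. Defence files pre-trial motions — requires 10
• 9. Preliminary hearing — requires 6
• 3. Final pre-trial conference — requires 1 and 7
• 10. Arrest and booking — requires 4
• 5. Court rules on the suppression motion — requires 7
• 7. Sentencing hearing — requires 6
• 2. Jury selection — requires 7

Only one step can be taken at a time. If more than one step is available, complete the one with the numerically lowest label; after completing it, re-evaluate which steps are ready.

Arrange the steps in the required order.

Only 8 has no prerequisites, so it is first.
1 and 6 are both available; 1 has the earlier label → 1.
Next only 6 has its prerequisites met → 6.
Ready: 7 and 9. 7 has the earlier label → 7.
Ready: 2, 3, 5 and 9. 2 has the earlier label → 2.
3, 5 and 9 are all available; 3 has the earlier label → 3.
Ready: 5 and 9. 5 has the earlier label → 5.
Now 4 and 9 have their prerequisites met. 4 has the earlier label, so 4 next.
9 and 10 are both available; 9 has the earlier label → 9.
10 needed 4, now all done → 10.
Next only 11 has its prerequisites met → 11.

8, 1, 6, 7, 2, 3, 5, 4, 9, 10, 11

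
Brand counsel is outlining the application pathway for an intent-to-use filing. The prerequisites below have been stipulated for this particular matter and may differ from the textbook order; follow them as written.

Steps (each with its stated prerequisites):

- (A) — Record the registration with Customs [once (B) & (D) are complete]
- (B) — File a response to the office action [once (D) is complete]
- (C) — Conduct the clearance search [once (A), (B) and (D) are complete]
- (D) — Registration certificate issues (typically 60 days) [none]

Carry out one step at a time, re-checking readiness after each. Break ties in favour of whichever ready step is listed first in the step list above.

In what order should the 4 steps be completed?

(D) → (B) → (A) → (C)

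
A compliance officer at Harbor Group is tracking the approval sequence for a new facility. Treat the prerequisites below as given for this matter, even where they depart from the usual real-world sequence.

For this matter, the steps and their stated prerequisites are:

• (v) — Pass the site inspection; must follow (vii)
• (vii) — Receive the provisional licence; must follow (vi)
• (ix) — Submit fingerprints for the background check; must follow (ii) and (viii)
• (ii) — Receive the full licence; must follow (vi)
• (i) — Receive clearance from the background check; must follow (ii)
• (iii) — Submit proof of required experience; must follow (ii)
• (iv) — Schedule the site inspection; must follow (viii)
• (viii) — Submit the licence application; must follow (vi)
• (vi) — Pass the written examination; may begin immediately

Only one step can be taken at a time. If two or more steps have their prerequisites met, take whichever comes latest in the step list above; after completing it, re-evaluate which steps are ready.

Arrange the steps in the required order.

(vi), (viii), (iv), (ii), (iii), (i), (ix), (vii), (v)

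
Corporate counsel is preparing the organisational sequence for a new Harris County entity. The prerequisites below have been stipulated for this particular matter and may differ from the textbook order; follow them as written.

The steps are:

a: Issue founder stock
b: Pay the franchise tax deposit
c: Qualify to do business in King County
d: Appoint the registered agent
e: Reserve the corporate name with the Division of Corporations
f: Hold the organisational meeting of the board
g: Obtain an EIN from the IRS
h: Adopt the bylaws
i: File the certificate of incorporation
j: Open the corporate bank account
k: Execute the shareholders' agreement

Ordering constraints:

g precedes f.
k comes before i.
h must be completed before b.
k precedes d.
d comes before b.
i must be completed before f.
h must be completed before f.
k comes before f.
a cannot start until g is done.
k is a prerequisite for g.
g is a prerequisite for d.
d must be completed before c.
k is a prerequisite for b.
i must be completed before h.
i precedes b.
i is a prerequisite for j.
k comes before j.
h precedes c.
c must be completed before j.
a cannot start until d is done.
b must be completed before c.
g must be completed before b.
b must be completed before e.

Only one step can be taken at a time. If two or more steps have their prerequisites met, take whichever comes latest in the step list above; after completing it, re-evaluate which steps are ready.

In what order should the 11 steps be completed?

Only k has no prerequisites, so it is first.
Now i and g have their prerequisites met. i is listed later, so i next.
h now also ready, so the ready set is {h, g}; h is listed later → h.
g is the only step now ready → g.
Ready: f and d. f is listed later → f.
d needed k and g, now all done → d.
Ready: b and a. b is listed later → b.
e and c now also ready, so the ready set is {e, c, a}; e is listed later → e.
Ready: c and a. c is listed later → c.
j now also ready, so the ready set is {j, a}; j is listed later → j.
That leaves a as the only ready step → a.

k i h g f d b e c j a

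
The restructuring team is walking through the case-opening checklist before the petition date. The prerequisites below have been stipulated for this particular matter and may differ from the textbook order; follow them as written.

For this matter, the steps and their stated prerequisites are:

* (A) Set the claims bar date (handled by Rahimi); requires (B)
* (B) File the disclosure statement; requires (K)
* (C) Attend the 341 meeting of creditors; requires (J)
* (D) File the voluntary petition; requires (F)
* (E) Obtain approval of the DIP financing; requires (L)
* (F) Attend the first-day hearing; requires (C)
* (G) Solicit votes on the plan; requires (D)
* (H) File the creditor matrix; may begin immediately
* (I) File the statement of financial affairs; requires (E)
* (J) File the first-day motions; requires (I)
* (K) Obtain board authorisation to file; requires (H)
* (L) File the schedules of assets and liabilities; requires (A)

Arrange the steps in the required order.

(H), (K), (B), (A), (L), (E), (I), (J), (C), (F), (D), (G)

Only (H) has no prerequisites, so it is first.
That leaves (K) as the only ready step → (K).
(B) needed (K), now all done → (B).
(A) needed (B), now all done → (A).
That leaves (L) as the only ready step → (L).
(E) needed (L), now all done → (E).
(I) is the only step now ready → (I).
That leaves (J) as the only ready step → (J).
(C) needed (J), now all done → (C).
(F) needed (C), now all done → (F).
(D) needed (F), now all done → (D).
That leaves (G) as the only ready step → (G).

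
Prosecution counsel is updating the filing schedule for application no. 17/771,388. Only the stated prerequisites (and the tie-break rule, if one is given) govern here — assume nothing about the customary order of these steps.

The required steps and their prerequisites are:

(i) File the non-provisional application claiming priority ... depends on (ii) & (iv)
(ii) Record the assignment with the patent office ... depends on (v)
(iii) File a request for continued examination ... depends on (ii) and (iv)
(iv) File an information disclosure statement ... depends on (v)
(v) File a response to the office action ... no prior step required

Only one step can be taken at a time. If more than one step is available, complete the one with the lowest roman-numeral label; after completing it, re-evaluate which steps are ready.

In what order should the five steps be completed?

(v) → (ii) → (iv) → (i) → (iii)

(v) has no prerequisites → (v) first.
Now (ii) and (iv) have their prerequisites met. (ii) has the earlier label, so (ii) next.
(iv) is the only step now ready → (iv).
Ready: (i) and (iii). (i) has the earlier label → (i).
(iii) is the only step now ready → (iii).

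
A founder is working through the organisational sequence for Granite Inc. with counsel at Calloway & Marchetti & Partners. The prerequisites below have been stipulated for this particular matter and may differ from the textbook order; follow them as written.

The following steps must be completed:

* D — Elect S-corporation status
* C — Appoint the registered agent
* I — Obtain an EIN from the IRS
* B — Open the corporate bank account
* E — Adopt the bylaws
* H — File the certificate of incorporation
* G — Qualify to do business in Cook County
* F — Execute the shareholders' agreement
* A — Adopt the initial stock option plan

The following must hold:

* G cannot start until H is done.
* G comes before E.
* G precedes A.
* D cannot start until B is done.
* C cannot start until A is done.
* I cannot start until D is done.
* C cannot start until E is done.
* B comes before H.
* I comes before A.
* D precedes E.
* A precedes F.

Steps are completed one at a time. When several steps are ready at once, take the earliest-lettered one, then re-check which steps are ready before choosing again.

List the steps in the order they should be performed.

B → D → H → G → E → I → A → C → F

Only B has no prerequisites, so it is first.
Ready: D and H. D has the earlier label → D.
Ready: H and I. H has the earlier label → H.
G and I are both available; G has the earlier label → G.
Now E and I have their prerequisites met. E has the earlier label, so E next.
I needed D, now all done → I.
That leaves A as the only ready step → A.
Now C and F have their prerequisites met. C has the earlier label, so C next.
F is the only step now ready → F.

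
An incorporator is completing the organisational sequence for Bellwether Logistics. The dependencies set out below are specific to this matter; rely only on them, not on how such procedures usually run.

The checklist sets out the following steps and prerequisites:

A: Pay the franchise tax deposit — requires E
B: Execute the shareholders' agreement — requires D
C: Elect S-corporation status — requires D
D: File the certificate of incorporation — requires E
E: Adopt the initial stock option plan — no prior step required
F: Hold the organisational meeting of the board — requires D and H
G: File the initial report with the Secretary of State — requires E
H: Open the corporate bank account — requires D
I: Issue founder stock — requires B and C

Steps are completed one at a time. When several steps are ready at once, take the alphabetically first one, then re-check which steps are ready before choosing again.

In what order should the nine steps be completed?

E A D B C G H F I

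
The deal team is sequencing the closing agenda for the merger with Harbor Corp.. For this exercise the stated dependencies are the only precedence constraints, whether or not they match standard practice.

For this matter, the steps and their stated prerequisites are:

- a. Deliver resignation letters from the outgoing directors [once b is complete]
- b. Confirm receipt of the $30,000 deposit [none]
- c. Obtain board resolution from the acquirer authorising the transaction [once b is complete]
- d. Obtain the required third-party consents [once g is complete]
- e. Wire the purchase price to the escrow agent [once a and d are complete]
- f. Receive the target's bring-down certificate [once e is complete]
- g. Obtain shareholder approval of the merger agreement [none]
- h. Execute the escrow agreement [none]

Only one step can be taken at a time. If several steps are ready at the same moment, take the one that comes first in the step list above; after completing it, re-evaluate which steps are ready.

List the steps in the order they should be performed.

b a c g d e f h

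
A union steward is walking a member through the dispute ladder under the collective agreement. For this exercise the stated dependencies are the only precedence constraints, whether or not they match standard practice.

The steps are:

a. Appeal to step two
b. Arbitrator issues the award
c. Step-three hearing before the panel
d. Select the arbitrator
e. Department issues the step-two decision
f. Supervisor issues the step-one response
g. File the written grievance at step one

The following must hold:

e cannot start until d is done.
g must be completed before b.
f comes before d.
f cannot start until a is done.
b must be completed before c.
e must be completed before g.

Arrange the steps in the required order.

Only a has no prerequisites, so it is first.
f is the only step now ready → f.
That leaves d as the only ready step → d.
e is the only step now ready → e.
g needed e, now all done → g.
Next only b has its prerequisites met → b.
That leaves c as the only ready step → c.

a f d e g b c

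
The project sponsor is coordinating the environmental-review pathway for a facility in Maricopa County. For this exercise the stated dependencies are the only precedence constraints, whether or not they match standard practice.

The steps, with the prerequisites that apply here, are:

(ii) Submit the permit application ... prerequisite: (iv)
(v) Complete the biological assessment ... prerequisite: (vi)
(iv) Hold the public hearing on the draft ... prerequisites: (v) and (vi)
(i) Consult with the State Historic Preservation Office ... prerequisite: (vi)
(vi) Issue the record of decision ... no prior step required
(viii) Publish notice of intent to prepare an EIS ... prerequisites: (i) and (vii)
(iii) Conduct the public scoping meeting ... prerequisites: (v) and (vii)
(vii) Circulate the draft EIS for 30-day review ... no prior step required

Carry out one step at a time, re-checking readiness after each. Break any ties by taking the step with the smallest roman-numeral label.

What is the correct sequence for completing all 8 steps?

(vi), (i), (v), (iv), (ii), (vii), (iii), (viii)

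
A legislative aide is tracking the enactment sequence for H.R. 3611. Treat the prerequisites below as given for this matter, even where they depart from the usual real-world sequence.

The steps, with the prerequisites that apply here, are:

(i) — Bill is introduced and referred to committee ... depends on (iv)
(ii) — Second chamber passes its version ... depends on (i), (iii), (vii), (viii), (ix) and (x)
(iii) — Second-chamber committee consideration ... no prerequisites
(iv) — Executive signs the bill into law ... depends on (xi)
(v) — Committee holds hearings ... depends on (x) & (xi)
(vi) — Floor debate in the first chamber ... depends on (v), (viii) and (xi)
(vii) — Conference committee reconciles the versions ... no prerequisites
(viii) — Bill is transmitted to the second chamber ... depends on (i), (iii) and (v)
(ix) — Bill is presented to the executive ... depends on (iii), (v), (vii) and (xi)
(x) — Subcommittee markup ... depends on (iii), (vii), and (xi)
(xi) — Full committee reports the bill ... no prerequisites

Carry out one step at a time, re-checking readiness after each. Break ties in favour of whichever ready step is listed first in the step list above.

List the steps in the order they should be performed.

(iii), (vii) and (xi) have no prerequisites; (iii) is listed earlier, so (iii) is first.
Ready: (vii) and (xi). (vii) is listed earlier → (vii).
That leaves (xi) as the only ready step → (xi).
(iv) and (x) are both available; (iv) is listed earlier → (iv).
Now (i) and (x) have their prerequisites met. (i) is listed earlier, so (i) next.
Next only (x) has its prerequisites met → (x).
(v) is the only step now ready → (v).
(viii) and (ix) are both available; (viii) is listed earlier → (viii).
(vi) now also ready, so the ready set is {(vi), (ix)}; (vi) is listed earlier → (vi).
That leaves (ix) as the only ready step → (ix).
That leaves (ii) as the only ready step → (ii).

(iii) → (vii) → (xi) → (iv) → (i) → (x) → (v) → (viii) → (vi) → (ix) → (ii)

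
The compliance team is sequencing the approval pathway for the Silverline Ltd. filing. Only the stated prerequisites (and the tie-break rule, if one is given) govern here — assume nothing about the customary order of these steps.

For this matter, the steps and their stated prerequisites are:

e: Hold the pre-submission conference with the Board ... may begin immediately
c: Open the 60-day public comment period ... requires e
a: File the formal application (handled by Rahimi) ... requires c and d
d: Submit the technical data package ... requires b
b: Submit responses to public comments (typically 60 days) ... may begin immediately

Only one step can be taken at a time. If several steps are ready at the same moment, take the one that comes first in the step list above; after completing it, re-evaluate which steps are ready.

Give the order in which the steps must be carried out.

e and b have no prerequisites; e is listed earlier, so e is first.
c and b are both available; c is listed earlier → c.
That leaves b as the only ready step → b.
d needed b, now all done → d.
a needed c and d, now all done → a.

e → c → b → d → a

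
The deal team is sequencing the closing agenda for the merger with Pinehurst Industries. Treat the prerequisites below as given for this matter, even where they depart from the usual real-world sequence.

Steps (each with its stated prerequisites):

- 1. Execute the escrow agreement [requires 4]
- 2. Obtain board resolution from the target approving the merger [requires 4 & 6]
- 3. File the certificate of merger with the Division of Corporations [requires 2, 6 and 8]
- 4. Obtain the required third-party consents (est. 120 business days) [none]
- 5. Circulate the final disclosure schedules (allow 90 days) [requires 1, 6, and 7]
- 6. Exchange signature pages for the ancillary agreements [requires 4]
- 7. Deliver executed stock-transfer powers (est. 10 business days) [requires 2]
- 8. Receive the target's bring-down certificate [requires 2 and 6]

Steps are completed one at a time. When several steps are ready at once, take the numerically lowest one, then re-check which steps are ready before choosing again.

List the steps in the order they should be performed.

4, 1, 6, 2, 7, 5, 8, 3

Only 4 has no prerequisites, so it is first.
1 and 6 are both available; 1 has the earlier label → 1.
6 is the only step now ready → 6.
2 needed 4 and 6, now all done → 2.
Ready: 7 and 8. 7 has the earlier label → 7.
5 now also ready, so the ready set is {5, 8}; 5 has the earlier label → 5.
Next only 8 has its prerequisites met → 8.
3 needed 2, 6 and 8, now all done → 3.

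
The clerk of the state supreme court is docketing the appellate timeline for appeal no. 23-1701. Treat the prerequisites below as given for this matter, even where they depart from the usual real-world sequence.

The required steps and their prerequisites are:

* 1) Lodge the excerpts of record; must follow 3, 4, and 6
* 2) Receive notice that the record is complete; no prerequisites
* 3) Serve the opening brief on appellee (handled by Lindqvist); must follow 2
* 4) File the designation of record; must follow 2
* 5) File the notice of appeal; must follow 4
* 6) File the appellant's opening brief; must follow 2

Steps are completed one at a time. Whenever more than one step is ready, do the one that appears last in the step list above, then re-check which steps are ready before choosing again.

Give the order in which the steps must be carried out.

2 is the only step with nothing outstanding, so it goes first.
Now 6, 4 and 3 have their prerequisites met. 6 is listed later, so 6 next.
Now 4 and 3 have their prerequisites met. 4 is listed later, so 4 next.
5 and 3 are both available; 5 is listed later → 5.
3 is the only step now ready → 3.
1 is the only step now ready → 1.

2 → 6 → 4 → 5 → 3 → 1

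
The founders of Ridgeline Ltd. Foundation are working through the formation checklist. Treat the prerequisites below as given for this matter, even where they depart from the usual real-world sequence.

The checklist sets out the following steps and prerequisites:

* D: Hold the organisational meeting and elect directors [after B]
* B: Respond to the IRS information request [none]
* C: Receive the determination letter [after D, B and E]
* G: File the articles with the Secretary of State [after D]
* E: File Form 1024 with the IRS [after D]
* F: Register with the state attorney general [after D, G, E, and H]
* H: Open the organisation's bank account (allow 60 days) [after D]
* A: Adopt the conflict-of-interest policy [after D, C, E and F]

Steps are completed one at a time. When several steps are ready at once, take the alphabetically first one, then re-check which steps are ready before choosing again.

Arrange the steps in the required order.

B D E C G H F A

B has no prerequisites → B first.
D needed B, now all done → D.
Now E, G and H have their prerequisites met. E has the earlier label, so E next.
Ready: C, G and H. C has the earlier label → C.
Ready: G and H. G has the earlier label → G.
H needed D, now all done → H.
Next only F has its prerequisites met → F.
A needed C, D, E and F, now all done → A.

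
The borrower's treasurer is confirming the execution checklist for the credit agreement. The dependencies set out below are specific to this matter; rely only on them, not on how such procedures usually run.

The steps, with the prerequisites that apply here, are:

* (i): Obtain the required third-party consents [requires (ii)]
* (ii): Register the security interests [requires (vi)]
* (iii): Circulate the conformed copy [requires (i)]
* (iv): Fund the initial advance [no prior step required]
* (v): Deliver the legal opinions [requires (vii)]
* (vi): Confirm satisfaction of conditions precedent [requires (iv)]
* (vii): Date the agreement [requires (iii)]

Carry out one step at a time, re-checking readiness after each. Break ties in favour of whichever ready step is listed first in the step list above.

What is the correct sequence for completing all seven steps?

(iv) → (vi) → (ii) → (i) → (iii) → (vii) → (v)

Only (iv) has no prerequisites, so it is first.
That leaves (vi) as the only ready step → (vi).
(ii) needed (vi), now all done → (ii).
That leaves (i) as the only ready step → (i).
(iii) is the only step now ready → (iii).
That leaves (vii) as the only ready step → (vii).
(v) needed (vii), now all done → (v).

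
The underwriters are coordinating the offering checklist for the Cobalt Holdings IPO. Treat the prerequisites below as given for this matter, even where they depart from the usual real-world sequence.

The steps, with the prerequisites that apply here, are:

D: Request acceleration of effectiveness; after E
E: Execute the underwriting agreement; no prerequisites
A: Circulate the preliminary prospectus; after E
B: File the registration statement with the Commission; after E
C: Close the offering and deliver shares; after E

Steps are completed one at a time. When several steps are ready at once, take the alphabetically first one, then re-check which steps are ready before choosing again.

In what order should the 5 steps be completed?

E A B C D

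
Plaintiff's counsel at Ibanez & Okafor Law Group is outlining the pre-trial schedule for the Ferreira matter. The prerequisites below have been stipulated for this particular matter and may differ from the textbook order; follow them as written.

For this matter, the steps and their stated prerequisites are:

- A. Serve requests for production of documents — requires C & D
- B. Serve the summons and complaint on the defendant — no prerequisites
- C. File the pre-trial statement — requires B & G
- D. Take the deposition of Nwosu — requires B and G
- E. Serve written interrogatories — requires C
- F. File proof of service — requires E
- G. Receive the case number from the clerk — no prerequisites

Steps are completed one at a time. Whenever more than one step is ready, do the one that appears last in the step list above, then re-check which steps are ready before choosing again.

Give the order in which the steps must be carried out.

G, B, D, C, E, F, A

Nothing is required for G and B. G is listed later → G first.
That leaves B as the only ready step → B.
D and C are both available; D is listed later → D.
C needed G and B, now all done → C.
E and A are both available; E is listed later → E.
F now also ready, so the ready set is {F, A}; F is listed later → F.
That leaves A as the only ready step → A.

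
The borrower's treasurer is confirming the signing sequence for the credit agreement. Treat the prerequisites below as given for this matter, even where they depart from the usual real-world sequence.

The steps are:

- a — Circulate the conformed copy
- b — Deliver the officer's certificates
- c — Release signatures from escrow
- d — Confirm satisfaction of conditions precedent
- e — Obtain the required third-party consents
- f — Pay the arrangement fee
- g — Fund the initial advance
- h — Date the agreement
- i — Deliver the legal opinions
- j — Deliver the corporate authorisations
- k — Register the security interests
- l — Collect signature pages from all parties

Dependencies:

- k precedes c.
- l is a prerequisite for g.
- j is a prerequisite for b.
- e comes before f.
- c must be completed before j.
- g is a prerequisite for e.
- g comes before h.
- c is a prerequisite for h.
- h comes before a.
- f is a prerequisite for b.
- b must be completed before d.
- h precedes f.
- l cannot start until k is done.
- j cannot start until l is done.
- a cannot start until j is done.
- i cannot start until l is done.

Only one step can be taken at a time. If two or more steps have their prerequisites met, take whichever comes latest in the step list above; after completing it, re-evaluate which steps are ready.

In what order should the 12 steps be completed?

k, l, i, g, e, c, j, h, f, b, d, a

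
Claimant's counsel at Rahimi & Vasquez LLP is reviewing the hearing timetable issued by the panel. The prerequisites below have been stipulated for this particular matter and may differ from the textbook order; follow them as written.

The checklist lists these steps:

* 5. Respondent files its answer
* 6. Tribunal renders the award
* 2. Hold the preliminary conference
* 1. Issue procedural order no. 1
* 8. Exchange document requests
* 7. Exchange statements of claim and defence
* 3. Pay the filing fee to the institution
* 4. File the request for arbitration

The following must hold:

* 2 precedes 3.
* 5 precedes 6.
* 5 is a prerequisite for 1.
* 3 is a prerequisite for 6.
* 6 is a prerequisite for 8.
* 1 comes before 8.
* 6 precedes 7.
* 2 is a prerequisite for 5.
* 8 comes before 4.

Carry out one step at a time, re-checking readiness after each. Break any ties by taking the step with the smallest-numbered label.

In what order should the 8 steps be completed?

Only 2 has no prerequisites, so it is first.
3 and 5 are both available; 3 has the earlier label → 3.
5 needed 2, now all done → 5.
1 and 6 are both available; 1 has the earlier label → 1.
Next only 6 has its prerequisites met → 6.
Now 7 and 8 have their prerequisites met. 7 has the earlier label, so 7 next.
8 needed 1 and 6, now all done → 8.
Next only 4 has its prerequisites met → 4.

2 3 5 1 6 7 8 4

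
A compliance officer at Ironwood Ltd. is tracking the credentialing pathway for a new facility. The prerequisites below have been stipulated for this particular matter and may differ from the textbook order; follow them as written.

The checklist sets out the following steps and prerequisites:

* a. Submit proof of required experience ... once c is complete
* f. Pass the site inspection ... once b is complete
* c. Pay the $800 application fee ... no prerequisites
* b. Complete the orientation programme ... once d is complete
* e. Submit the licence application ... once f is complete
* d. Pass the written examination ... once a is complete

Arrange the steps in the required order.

c → a → d → b → f → e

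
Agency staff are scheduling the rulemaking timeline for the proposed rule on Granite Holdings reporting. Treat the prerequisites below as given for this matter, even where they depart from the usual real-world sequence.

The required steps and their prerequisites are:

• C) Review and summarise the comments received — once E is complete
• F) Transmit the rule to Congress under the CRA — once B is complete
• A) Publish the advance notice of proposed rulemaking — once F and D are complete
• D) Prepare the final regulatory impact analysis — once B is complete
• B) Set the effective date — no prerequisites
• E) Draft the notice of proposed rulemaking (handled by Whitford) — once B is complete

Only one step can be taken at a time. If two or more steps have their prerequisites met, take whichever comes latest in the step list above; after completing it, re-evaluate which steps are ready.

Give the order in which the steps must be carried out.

B is the only step with nothing outstanding, so it goes first.
E, D and F are all available; E is listed later → E.
D, F and C are all available; D is listed later → D.
Now F and C have their prerequisites met. F is listed later, so F next.
Now A and C have their prerequisites met. A is listed later, so A next.
That leaves C as the only ready step → C.

B → E → D → F → A → C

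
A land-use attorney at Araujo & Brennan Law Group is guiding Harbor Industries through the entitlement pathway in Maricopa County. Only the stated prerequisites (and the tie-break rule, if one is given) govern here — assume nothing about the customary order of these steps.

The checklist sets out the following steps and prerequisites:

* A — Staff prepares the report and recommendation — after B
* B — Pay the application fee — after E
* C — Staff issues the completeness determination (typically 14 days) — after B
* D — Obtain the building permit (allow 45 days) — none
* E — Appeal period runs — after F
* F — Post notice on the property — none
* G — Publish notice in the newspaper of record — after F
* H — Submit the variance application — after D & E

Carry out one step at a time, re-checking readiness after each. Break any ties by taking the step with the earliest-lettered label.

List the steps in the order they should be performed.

D, F, E, B, A, C, G, H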